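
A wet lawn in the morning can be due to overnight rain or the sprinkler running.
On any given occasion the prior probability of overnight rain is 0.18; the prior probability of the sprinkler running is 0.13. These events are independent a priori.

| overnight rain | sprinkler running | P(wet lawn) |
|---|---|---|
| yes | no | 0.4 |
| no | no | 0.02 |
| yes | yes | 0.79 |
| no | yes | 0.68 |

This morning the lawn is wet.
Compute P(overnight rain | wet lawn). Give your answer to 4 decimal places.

By total probability over the 4 (overnight rain, sprinkler running) configurations:
  P(wet lawn) = 0.02*0.82*0.87 + 0.68*0.82*0.13 + 0.4*0.18*0.87 + 0.79*0.18*0.13
        = 0.014268 + 0.072488 + 0.062640 + 0.018486 = 0.167882
Configurations with overnight rain contribute 0.081126, so
  P(overnight rain | wet lawn) = 0.081126 / 0.167882 ≈ 0.4832

P(overnight rain | wet lawn) ≈ 0.4832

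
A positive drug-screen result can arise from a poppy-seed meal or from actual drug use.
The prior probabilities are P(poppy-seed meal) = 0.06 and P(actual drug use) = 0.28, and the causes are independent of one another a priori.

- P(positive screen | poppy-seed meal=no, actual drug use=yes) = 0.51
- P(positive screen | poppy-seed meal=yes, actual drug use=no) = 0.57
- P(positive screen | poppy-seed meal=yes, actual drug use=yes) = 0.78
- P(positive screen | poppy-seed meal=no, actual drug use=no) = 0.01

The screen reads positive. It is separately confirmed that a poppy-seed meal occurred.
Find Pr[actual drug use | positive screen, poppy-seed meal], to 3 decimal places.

Pr[actual drug use | positive screen, poppy-seed meal] ≈ 0.347

By total probability over both values of actual drug use:
  P(positive screen | poppy-seed meal) = 0.57×0.72 + 0.78×0.28
        = 0.410400 + 0.218400 = 0.628800
Configurations with actual drug use contribute 0.218400, so
  P(actual drug use | positive screen, poppy-seed meal) = 0.218400 / 0.628800 ≈ 0.347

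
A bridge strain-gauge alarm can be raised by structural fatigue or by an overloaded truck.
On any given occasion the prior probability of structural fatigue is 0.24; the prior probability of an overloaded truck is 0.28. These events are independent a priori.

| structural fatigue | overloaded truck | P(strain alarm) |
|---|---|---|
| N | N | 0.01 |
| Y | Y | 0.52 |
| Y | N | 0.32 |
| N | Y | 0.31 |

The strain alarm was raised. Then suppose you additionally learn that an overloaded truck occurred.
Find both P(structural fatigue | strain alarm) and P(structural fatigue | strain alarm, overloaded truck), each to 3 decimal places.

For the numerator, keep only structural fatigue=true terms: 0.055296 + 0.034944 = 0.090240
Denominator P(strain alarm): 0.01*0.76*0.72 + 0.31*0.76*0.28 + 0.32*0.24*0.72 + 0.52*0.24*0.28 = 0.161680
P(structural fatigue | strain alarm) = 0.090240/0.161680 ≈ 0.558

Now also conditioning on overloaded truck=true:
Numerator (weight on configurations with structural fatigue): 0.52*0.24 = 0.124800
Denominator P(strain alarm | overloaded truck): 0.31*0.76 + 0.52*0.24 = 0.360400
P(structural fatigue | strain alarm, overloaded truck) = 0.124800/0.360400 ≈ 0.346
This is intercausal reasoning (explaining away): once overloaded truck accounts for the strain alarm, structural fatigue becomes less likely.

P(structural fatigue | strain alarm) ≈ 0.558; P(structural fatigue | strain alarm, overloaded truck) ≈ 0.346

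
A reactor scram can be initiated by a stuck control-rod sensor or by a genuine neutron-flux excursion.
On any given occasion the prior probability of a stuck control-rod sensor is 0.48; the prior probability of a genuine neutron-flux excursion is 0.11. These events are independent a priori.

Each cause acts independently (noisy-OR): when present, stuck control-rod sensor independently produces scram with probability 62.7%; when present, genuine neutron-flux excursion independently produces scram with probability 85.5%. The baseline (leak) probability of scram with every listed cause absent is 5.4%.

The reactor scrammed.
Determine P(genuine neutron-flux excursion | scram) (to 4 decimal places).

P(genuine neutron-flux excursion | scram) ≈ 0.2481

Under noisy-OR, P(scram | causes) = 1 − (1−0.054)·∏(1−qᵢ) over the active causes.
Weight on genuine neutron-flux excursion=true, given the evidence: 0.049354 + 0.050099 = 0.099453
The normalizing constant is 0.054×0.52×0.89 + 0.86283×0.52×0.11 + 0.647142×0.48×0.89 + 0.948836×0.48×0.11 = 0.400903
Posterior = 0.099453 / 0.400903 ≈ 0.2481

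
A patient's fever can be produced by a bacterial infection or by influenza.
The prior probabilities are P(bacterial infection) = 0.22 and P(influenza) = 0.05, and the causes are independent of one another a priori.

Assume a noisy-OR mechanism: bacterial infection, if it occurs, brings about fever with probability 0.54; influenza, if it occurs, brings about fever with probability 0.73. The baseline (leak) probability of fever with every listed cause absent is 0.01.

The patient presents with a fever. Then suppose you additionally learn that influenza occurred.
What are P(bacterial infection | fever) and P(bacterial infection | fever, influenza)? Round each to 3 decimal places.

P(bacterial infection | fever) ≈ 0.774; P(bacterial infection | fever, influenza) ≈ 0.252

Under noisy-OR, P(fever | causes) = 1 − (1−0.01)·∏(1−qᵢ) over the active causes.
For the numerator, keep only bacterial infection=true terms: 0.113821 + 0.009647 = 0.123468
Denominator P(fever): 0.01×0.78×0.95 + 0.7327×0.78×0.05 + 0.5446×0.22×0.95 + 0.877042×0.22×0.05 = 0.159453
Posterior = 0.123468 / 0.159453 ≈ 0.774

With the extra evidence:
By total probability over both values of bacterial infection:
  P(fever | influenza) = 0.7327×0.78 + 0.877042×0.22
        = 0.571506 + 0.192949 = 0.764455
Configurations with bacterial infection contribute 0.192949, so
  P(bacterial infection | fever, influenza) = 0.192949 / 0.764455 ≈ 0.252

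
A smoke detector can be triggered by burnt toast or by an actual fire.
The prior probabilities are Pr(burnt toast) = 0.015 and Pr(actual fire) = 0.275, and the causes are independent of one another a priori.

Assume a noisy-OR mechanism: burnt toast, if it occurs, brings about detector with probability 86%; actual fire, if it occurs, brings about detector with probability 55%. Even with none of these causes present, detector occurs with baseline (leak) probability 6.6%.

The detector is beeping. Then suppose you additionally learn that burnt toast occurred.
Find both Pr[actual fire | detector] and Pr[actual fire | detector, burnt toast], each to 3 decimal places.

Under noisy-OR, P(detector | causes) = 1 − (1−0.066)·∏(1−qᵢ) over the active causes.
Numerator (weight on configurations with actual fire): 0.157026 + 0.003882 = 0.160908
Denominator P(detector): 0.066×0.985×0.725 + 0.5797×0.985×0.275 + 0.86924×0.015×0.725 + 0.941158×0.015×0.275 = 0.217493
P(actual fire | detector) = 0.160908/0.217493 ≈ 0.740

Now condition on the additional information:
Sum P(detector|·) weighted by the priors over both values of actual fire:
  P(detector | burnt toast) = 0.86924×0.725 + 0.941158×0.275
        = 0.630199 + 0.258818 = 0.889017
The terms with actual fire present sum to 0.258818, so
  P(actual fire | detector, burnt toast) = 0.258818 / 0.889017 ≈ 0.291
This is intercausal reasoning (explaining away): once burnt toast accounts for the detector, actual fire becomes less likely.

Pr[actual fire | detector] ≈ 0.740; Pr[actual fire | detector, burnt toast] ≈ 0.291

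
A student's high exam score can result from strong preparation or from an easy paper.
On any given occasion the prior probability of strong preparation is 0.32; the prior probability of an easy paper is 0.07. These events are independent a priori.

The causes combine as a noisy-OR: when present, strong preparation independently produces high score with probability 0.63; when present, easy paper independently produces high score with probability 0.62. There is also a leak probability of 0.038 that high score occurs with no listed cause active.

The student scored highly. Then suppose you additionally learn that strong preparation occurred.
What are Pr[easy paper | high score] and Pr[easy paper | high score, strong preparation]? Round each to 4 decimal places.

Pr[easy paper | high score] ≈ 0.1869; Pr[easy paper | high score, strong preparation] ≈ 0.0918

Under noisy-OR, P(high score | causes) = 1 − (1−0.038)·∏(1−qᵢ) over the active causes.
P(high score) = 0.038*0.68*0.93 + 0.63444*0.68*0.07 + 0.64406*0.32*0.93 + 0.864743*0.32*0.07 = 0.024031 + 0.030199 + 0.191672 + 0.019370 = 0.265272
The easy paper-present share is 0.030199 + 0.019370 = 0.049569.
P(easy paper | high score) = 0.049569 / 0.265272 ≈ 0.1869

Now condition on the additional information:
P(high score | strong preparation) = 0.64406·0.93 + 0.864743·0.07 = 0.598976 + 0.060532 = 0.659508
Of this, 0.060532 comes from 0.864743·0.07 (the easy paper=true cases).
So P(easy paper | high score, strong preparation) = 0.060532/0.659508 ≈ 0.0918.
— strong preparation explains away the evidence for easy paper.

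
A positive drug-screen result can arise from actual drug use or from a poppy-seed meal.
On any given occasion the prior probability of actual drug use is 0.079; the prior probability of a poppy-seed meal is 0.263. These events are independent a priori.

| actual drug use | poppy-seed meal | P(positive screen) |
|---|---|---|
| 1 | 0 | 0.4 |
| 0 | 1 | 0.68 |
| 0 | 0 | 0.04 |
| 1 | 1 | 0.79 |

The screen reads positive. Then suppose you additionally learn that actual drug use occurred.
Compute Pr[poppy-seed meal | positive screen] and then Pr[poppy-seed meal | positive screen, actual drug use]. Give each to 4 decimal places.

By total probability over the 4 (actual drug use, poppy-seed meal) configurations:
  P(positive screen) = 0.04×0.921×0.737 + 0.68×0.921×0.263 + 0.4×0.079×0.737 + 0.79×0.079×0.263
        = 0.027151 + 0.164712 + 0.023289 + 0.016414 = 0.231566
Keeping only the poppy-seed meal-present terms gives 0.181126, so
  P(poppy-seed meal | positive screen) = 0.181126 / 0.231566 ≈ 0.7822

With the extra evidence:
For the numerator, keep only poppy-seed meal=true terms: 0.79×0.263 = 0.207770
Denominator P(positive screen | actual drug use): 0.4×0.737 + 0.79×0.263 = 0.502570
Posterior = 0.207770 / 0.502570 ≈ 0.4134
The drop from 0.7822 to 0.4134 is the explaining-away (discounting) effect.

Pr[poppy-seed meal | positive screen] ≈ 0.7822; Pr[poppy-seed meal | positive screen, actual drug use] ≈ 0.4134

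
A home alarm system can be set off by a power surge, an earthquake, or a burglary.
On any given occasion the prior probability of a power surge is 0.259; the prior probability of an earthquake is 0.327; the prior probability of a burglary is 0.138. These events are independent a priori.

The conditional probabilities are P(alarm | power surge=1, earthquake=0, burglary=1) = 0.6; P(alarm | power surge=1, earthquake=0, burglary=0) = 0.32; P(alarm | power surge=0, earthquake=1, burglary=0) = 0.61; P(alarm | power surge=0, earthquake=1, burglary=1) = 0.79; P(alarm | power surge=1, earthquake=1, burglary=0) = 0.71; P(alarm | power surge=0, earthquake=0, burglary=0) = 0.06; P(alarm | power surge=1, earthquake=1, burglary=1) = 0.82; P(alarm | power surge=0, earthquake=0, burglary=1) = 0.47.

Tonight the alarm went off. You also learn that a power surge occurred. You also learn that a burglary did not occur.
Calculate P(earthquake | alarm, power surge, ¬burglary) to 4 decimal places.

P(earthquake | alarm, power surge, ¬burglary) ≈ 0.5188

By total probability over both values of earthquake:
  P(alarm | power surge, ¬burglary) = 0.32·0.673 + 0.71·0.327
        = 0.215360 + 0.232170 = 0.447530
Configurations with earthquake contribute 0.232170, so
  P(earthquake | alarm, power surge, ¬burglary) = 0.232170 / 0.447530 ≈ 0.5188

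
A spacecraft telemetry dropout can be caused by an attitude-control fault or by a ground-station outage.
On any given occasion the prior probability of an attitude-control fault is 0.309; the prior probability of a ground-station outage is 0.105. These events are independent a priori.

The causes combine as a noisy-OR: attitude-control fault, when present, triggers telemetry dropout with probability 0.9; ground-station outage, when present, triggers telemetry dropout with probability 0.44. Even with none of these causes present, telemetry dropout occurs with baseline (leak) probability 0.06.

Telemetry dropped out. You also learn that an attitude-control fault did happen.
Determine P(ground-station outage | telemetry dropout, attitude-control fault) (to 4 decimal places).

P(ground-station outage | telemetry dropout, attitude-control fault) ≈ 0.1093

Under noisy-OR, P(telemetry dropout | causes) = 1 − (1−0.06)·∏(1−qᵢ) over the active causes.
Numerator (weight on configurations with ground-station outage): 0.94736·0.105 = 0.099473
Normalizer over all consistent configurations: 0.906·0.895 + 0.94736·0.105 = 0.910343
Posterior = 0.099473 / 0.910343 ≈ 0.1093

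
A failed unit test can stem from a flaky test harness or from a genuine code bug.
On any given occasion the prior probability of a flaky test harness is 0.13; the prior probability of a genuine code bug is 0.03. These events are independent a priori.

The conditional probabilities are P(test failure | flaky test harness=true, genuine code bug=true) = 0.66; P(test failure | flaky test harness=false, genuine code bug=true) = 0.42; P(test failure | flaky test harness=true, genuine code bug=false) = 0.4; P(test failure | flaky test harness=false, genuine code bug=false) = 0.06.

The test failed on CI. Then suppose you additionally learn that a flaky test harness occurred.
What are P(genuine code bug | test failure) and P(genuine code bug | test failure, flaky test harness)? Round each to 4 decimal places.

By total probability over the 4 (flaky test harness, genuine code bug) configurations:
  P(test failure) = 0.06×0.87×0.97 + 0.42×0.87×0.03 + 0.4×0.13×0.97 + 0.66×0.13×0.03
        = 0.050634 + 0.010962 + 0.050440 + 0.002574 = 0.114610
The terms with genuine code bug present sum to 0.013536, so
  P(genuine code bug | test failure) = 0.013536 / 0.114610 ≈ 0.1181

Now also conditioning on flaky test harness=true:
Enumerate both values of genuine code bug and weight by the priors:
  P(test failure | flaky test harness) = 0.4×0.97 + 0.66×0.03
        = 0.388000 + 0.019800 = 0.407800
The terms with genuine code bug present sum to 0.019800, so
  P(genuine code bug | test failure, flaky test harness) = 0.019800 / 0.407800 ≈ 0.0486

P(genuine code bug | test failure) ≈ 0.1181; P(genuine code bug | test failure, flaky test harness) ≈ 0.0486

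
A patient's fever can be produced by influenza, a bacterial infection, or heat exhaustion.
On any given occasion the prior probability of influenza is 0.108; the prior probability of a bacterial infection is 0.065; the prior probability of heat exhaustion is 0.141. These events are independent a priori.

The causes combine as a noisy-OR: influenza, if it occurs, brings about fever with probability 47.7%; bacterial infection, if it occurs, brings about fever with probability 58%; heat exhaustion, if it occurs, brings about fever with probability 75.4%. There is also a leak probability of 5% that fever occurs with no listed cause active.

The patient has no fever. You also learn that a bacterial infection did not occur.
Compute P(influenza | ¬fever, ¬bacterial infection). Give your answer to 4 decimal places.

Under noisy-OR, P(fever | causes) = 1 − (1−0.05)·∏(1−qᵢ) over the active causes.
Enumerate the 4 (influenza, heat exhaustion) configurations and weight by the priors:
  P(¬fever | ¬bacterial infection) = 0.95×0.892×0.859 + 0.2337×0.892×0.141 + 0.49685×0.108×0.859 + 0.122225×0.108×0.141
        = 0.727917 + 0.029393 + 0.046094 + 0.001861 = 0.805265
Keeping only the influenza-present terms gives 0.047955, so
  P(influenza | ¬fever, ¬bacterial infection) = 0.047955 / 0.805265 ≈ 0.0596

P(influenza | ¬fever, ¬bacterial infection) ≈ 0.0596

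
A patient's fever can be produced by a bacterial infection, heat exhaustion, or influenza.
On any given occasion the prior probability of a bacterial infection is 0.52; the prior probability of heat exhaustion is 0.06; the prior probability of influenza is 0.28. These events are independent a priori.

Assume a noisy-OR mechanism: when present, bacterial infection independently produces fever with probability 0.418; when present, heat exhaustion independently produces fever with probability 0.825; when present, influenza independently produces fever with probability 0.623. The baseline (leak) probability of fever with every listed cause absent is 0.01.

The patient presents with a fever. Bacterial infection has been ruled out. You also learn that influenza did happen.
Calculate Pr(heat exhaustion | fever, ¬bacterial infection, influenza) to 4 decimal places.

Under noisy-OR, P(fever | causes) = 1 − (1−0.01)·∏(1−qᵢ) over the active causes.
By total probability over both values of heat exhaustion:
  P(fever | ¬bacterial infection, influenza) = 0.62677×0.94 + 0.934685×0.06
        = 0.589164 + 0.056081 = 0.645245
Keeping only the heat exhaustion-present terms gives 0.056081, so
  P(heat exhaustion | fever, ¬bacterial infection, influenza) = 0.056081 / 0.645245 ≈ 0.0869

Pr(heat exhaustion | fever, ¬bacterial infection, influenza) ≈ 0.0869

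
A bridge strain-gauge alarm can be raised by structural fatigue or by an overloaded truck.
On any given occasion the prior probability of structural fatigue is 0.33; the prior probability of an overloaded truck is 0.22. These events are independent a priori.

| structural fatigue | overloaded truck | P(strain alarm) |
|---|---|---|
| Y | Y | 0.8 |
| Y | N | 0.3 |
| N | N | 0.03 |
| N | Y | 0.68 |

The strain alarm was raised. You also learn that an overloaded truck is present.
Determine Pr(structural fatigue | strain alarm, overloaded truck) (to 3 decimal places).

For the numerator, keep only structural fatigue=true terms: 0.8·0.33 = 0.264000
Denominator P(strain alarm | overloaded truck): 0.68·0.67 + 0.8·0.33 = 0.719600
P(structural fatigue | strain alarm, overloaded truck) = 0.264000/0.719600 ≈ 0.367

Pr(structural fatigue | strain alarm, overloaded truck) ≈ 0.367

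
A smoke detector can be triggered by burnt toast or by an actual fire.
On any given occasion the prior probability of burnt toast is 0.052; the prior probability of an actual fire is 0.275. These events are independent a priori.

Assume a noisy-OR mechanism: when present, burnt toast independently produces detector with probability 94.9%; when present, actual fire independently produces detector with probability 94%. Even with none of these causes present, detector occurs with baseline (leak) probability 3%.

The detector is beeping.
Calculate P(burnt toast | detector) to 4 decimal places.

Under noisy-OR, P(detector | causes) = 1 − (1−0.03)·∏(1−qᵢ) over the active causes.
By total probability over the 4 (burnt toast, actual fire) configurations:
  P(detector) = 0.03·0.948·0.725 + 0.9418·0.948·0.275 + 0.95053·0.052·0.725 + 0.997032·0.052·0.275
        = 0.020619 + 0.245527 + 0.035835 + 0.014258 = 0.316239
Configurations with burnt toast contribute 0.050093, so
  P(burnt toast | detector) = 0.050093 / 0.316239 ≈ 0.1584

P(burnt toast | detector) ≈ 0.1584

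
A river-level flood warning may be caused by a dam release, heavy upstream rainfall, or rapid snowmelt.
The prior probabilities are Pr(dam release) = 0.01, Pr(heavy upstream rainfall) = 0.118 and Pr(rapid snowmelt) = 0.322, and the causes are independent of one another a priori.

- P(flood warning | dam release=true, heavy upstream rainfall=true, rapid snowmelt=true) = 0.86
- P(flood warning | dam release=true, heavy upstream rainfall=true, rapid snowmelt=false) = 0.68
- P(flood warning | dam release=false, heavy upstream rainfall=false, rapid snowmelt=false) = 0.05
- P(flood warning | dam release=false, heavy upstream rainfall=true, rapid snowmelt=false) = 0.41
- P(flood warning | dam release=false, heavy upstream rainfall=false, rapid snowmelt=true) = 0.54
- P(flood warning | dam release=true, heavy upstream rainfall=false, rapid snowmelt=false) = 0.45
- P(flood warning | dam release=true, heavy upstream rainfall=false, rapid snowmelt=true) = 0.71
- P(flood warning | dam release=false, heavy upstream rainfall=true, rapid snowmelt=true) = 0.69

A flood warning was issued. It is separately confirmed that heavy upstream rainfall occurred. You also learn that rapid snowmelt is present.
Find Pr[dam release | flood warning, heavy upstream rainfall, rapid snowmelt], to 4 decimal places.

By total probability over both values of dam release:
  P(flood warning | heavy upstream rainfall, rapid snowmelt) = 0.69·0.99 + 0.86·0.01
        = 0.683100 + 0.008600 = 0.691700
The terms with dam release present sum to 0.008600, so
  P(dam release | flood warning, heavy upstream rainfall, rapid snowmelt) = 0.008600 / 0.691700 ≈ 0.0124

Pr[dam release | flood warning, heavy upstream rainfall, rapid snowmelt] ≈ 0.0124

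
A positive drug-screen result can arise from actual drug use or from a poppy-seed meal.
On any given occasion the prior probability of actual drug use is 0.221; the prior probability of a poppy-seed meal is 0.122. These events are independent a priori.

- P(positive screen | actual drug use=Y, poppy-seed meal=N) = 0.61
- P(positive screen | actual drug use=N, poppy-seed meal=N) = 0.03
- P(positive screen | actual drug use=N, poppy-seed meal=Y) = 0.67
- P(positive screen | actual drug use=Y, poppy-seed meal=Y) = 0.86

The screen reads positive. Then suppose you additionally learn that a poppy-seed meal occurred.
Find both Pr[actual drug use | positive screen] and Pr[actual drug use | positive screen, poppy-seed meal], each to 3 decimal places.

Pr[actual drug use | positive screen] ≈ 0.627; Pr[actual drug use | positive screen, poppy-seed meal] ≈ 0.267

By total probability over the 4 (actual drug use, poppy-seed meal) configurations:
  P(positive screen) = 0.03*0.779*0.878 + 0.67*0.779*0.122 + 0.61*0.221*0.878 + 0.86*0.221*0.122
        = 0.020519 + 0.063675 + 0.118363 + 0.023187 = 0.225744
Keeping only the actual drug use-present terms gives 0.141550, so
  P(actual drug use | positive screen) = 0.141550 / 0.225744 ≈ 0.627

With the extra evidence:
P(positive screen | poppy-seed meal) = 0.67×0.779 + 0.86×0.221 = 0.521930 + 0.190060 = 0.711990
Of this, 0.190060 comes from 0.86×0.221 (the actual drug use=true cases).
So P(actual drug use | positive screen, poppy-seed meal) = 0.190060/0.711990 ≈ 0.267.
Conditioning on poppy-seed meal lowers the posterior on actual drug use: the classic explaining-away effect in a common-effect structure.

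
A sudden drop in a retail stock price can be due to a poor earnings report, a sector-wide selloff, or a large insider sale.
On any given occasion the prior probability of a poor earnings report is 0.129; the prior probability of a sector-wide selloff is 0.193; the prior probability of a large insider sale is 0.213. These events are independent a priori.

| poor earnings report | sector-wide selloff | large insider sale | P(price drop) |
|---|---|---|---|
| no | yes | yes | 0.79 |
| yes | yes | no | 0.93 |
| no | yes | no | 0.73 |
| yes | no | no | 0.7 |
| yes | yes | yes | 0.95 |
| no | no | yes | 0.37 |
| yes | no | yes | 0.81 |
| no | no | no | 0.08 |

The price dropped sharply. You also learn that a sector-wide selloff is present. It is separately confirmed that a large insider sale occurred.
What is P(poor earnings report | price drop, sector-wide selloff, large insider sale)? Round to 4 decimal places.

Numerator (weight on configurations with poor earnings report): 0.95*0.129 = 0.122550
Normalizer over all consistent configurations: 0.79*0.871 + 0.95*0.129 = 0.810640
P(poor earnings report | price drop, sector-wide selloff, large insider sale) = 0.122550/0.810640 ≈ 0.1512

P(poor earnings report | price drop, sector-wide selloff, large insider sale) ≈ 0.1512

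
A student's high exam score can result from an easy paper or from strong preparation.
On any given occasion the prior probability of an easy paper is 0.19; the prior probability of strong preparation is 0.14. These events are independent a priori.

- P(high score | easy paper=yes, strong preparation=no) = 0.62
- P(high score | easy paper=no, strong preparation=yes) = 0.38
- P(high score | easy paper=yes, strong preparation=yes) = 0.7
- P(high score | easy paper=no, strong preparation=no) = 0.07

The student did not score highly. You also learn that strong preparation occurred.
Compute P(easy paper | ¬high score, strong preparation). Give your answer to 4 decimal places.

P(easy paper | ¬high score, strong preparation) ≈ 0.1019

Weight on easy paper=true, given the evidence: 0.3*0.19 = 0.057000
Denominator P(¬high score | strong preparation): 0.62*0.81 + 0.3*0.19 = 0.559200
P(easy paper | ¬high score, strong preparation) = 0.057000/0.559200 ≈ 0.1019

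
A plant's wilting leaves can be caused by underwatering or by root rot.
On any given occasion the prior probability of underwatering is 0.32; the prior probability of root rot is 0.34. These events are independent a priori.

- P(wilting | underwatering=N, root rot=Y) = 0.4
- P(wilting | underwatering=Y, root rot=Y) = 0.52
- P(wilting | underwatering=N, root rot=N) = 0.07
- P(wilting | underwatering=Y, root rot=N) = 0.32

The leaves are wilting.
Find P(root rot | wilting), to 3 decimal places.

For the numerator, keep only root rot=true terms: 0.092480 + 0.056576 = 0.149056
Normalizer over all consistent configurations: 0.07×0.68×0.66 + 0.4×0.68×0.34 + 0.32×0.32×0.66 + 0.52×0.32×0.34 = 0.248056
P(root rot | wilting) = 0.149056/0.248056 ≈ 0.601

P(root rot | wilting) ≈ 0.601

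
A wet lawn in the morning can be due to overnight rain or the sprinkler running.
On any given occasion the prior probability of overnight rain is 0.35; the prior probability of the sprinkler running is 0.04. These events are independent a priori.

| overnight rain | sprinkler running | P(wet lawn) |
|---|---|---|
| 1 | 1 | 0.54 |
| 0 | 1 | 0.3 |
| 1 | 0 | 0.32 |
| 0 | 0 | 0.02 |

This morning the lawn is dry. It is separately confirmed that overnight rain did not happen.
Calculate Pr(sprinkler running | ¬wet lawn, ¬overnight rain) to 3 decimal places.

P(¬wet lawn | ¬overnight rain) = 0.98·0.96 + 0.7·0.04 = 0.940800 + 0.028000 = 0.968800
Of this, 0.028000 comes from 0.7·0.04 (the sprinkler running=true cases).
P(sprinkler running | ¬wet lawn, ¬overnight rain) = 0.028000 / 0.968800 ≈ 0.029

Pr(sprinkler running | ¬wet lawn, ¬overnight rain) ≈ 0.029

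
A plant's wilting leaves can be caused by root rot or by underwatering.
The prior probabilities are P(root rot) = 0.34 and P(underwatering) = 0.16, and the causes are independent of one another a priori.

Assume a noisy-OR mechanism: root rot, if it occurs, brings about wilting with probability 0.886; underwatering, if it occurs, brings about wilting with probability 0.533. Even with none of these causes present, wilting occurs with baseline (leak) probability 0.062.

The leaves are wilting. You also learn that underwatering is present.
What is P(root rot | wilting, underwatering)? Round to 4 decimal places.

P(root rot | wilting, underwatering) ≈ 0.4655

Under noisy-OR, P(wilting | causes) = 1 − (1−0.062)·∏(1−qᵢ) over the active causes.
P(wilting | underwatering) = 0.561954*0.66 + 0.950063*0.34 = 0.370890 + 0.323021 = 0.693911
Of this, 0.323021 comes from 0.950063*0.34 (the root rot=true cases).
So P(root rot | wilting, underwatering) = 0.323021/0.693911 ≈ 0.4655.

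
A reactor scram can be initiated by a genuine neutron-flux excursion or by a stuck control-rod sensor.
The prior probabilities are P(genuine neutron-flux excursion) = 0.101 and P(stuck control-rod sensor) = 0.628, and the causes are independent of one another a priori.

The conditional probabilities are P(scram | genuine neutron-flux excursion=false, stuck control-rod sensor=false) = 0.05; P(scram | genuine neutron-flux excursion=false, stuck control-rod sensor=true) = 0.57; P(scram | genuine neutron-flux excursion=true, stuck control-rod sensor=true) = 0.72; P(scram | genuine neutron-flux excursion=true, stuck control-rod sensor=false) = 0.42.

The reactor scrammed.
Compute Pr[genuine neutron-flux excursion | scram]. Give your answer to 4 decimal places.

Pr[genuine neutron-flux excursion | scram] ≈ 0.1536

Numerator (weight on configurations with genuine neutron-flux excursion): 0.015780 + 0.045668 = 0.061448
The normalizing constant is 0.05×0.899×0.372 + 0.57×0.899×0.628 + 0.42×0.101×0.372 + 0.72×0.101×0.628 = 0.399975
P(genuine neutron-flux excursion | scram) = 0.061448/0.399975 ≈ 0.1536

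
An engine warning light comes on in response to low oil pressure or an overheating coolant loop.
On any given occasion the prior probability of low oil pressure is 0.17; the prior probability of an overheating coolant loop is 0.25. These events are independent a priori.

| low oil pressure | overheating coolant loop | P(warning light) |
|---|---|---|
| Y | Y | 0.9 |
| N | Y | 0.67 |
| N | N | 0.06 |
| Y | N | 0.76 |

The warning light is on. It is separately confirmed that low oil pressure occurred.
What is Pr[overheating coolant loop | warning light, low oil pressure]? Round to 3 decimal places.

P(warning light | low oil pressure) = 0.76·0.75 + 0.9·0.25 = 0.570000 + 0.225000 = 0.795000
Restricting to configurations with overheating coolant loop present: 0.9·0.25 = 0.225000.
Hence the posterior is 0.225000/0.795000 ≈ 0.283.

Pr[overheating coolant loop | warning light, low oil pressure] ≈ 0.283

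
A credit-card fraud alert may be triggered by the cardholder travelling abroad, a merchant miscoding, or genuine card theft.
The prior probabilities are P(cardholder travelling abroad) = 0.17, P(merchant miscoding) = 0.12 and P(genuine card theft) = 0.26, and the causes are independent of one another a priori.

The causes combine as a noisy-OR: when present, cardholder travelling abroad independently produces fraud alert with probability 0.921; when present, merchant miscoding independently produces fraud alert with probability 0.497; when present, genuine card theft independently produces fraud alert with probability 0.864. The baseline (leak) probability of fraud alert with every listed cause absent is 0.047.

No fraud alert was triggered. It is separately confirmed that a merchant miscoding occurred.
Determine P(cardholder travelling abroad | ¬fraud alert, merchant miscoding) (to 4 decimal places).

Under noisy-OR, P(fraud alert | causes) = 1 − (1−0.047)·∏(1−qᵢ) over the active causes.
For the numerator, keep only cardholder travelling abroad=true terms: 0.004764 + 0.000228 = 0.004992
Denominator P(¬fraud alert | merchant miscoding): 0.479359×0.83×0.74 + 0.065193×0.83×0.26 + 0.037869×0.17×0.74 + 0.00515×0.17×0.26 = 0.313483
P(cardholder travelling abroad | ¬fraud alert, merchant miscoding) = 0.004992/0.313483 ≈ 0.0159

P(cardholder travelling abroad | ¬fraud alert, merchant miscoding) ≈ 0.0159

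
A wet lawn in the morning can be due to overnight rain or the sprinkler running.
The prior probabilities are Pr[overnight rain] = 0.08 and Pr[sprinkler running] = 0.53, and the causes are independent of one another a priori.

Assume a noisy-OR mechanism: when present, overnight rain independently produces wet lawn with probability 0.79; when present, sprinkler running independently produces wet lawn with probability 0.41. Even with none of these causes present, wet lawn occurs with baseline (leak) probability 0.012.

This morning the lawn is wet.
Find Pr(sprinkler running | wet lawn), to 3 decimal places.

Under noisy-OR, P(wet lawn | causes) = 1 − (1−0.012)·∏(1−qᵢ) over the active causes.
P(wet lawn) = 0.012*0.92*0.47 + 0.41708*0.92*0.53 + 0.79252*0.08*0.47 + 0.877587*0.08*0.53 = 0.005189 + 0.203368 + 0.029799 + 0.037210 = 0.275566
The sprinkler running-present share is 0.203368 + 0.037210 = 0.240578.
So P(sprinkler running | wet lawn) = 0.240578/0.275566 ≈ 0.873.

Pr(sprinkler running | wet lawn) ≈ 0.873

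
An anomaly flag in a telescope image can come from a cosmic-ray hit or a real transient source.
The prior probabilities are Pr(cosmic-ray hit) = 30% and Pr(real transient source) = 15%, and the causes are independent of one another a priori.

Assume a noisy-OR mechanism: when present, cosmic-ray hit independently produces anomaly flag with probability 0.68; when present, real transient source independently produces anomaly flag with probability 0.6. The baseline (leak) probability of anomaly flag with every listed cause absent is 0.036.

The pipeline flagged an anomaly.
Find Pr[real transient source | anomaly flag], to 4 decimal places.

Pr[real transient source | anomaly flag] ≈ 0.3446

Under noisy-OR, P(anomaly flag | causes) = 1 − (1−0.036)·∏(1−qᵢ) over the active causes.
For the numerator, keep only real transient source=true terms: 0.064512 + 0.039447 = 0.103959
Normalizer over all consistent configurations: 0.036×0.7×0.85 + 0.6144×0.7×0.15 + 0.69152×0.3×0.85 + 0.876608×0.3×0.15 = 0.301717
Posterior = 0.103959 / 0.301717 ≈ 0.3446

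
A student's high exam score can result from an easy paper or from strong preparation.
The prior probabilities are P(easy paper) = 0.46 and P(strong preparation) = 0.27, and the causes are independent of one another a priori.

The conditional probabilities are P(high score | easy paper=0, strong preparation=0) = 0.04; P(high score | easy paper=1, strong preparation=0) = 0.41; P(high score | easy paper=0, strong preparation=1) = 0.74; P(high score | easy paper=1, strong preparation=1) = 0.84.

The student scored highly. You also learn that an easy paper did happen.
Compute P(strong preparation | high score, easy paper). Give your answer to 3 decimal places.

P(strong preparation | high score, easy paper) ≈ 0.431

Numerator (weight on configurations with strong preparation): 0.84×0.27 = 0.226800
The normalizing constant is 0.41×0.73 + 0.84×0.27 = 0.526100
P(strong preparation | high score, easy paper) = 0.226800/0.526100 ≈ 0.431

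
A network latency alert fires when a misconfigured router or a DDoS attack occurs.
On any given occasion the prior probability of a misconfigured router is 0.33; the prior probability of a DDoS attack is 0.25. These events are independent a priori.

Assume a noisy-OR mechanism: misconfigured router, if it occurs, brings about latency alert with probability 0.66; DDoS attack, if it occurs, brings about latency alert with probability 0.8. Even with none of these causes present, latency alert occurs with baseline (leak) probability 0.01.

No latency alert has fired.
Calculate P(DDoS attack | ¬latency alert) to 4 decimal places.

P(DDoS attack | ¬latency alert) ≈ 0.0625

Under noisy-OR, P(latency alert | causes) = 1 − (1−0.01)·∏(1−qᵢ) over the active causes.
By total probability over the 4 (misconfigured router, DDoS attack) configurations:
  P(¬latency alert) = 0.99×0.67×0.75 + 0.198×0.67×0.25 + 0.3366×0.33×0.75 + 0.06732×0.33×0.25
        = 0.497475 + 0.033165 + 0.083309 + 0.005554 = 0.619503
The terms with DDoS attack present sum to 0.038719, so
  P(DDoS attack | ¬latency alert) = 0.038719 / 0.619503 ≈ 0.0625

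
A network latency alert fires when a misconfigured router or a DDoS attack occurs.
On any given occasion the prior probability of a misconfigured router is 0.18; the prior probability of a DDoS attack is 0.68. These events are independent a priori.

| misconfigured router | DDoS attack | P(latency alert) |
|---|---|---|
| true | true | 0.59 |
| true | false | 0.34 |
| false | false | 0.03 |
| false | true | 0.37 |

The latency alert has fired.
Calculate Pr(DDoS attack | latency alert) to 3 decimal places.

Pr(DDoS attack | latency alert) ≈ 0.910

P(latency alert) = 0.03*0.82*0.32 + 0.37*0.82*0.68 + 0.34*0.18*0.32 + 0.59*0.18*0.68 = 0.007872 + 0.206312 + 0.019584 + 0.072216 = 0.305984
The DDoS attack-present share is 0.206312 + 0.072216 = 0.278528.
So P(DDoS attack | latency alert) = 0.278528/0.305984 ≈ 0.910.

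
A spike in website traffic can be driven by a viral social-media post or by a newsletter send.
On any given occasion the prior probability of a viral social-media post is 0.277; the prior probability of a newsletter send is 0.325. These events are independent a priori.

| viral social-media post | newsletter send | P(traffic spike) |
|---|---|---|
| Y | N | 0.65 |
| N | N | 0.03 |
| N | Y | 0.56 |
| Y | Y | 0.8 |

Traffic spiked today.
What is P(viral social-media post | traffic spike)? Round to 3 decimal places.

By total probability over the 4 (viral social-media post, newsletter send) configurations:
  P(traffic spike) = 0.03×0.723×0.675 + 0.56×0.723×0.325 + 0.65×0.277×0.675 + 0.8×0.277×0.325
        = 0.014641 + 0.131586 + 0.121534 + 0.072020 = 0.339781
The terms with viral social-media post present sum to 0.193554, so
  P(viral social-media post | traffic spike) = 0.193554 / 0.339781 ≈ 0.570

P(viral social-media post | traffic spike) ≈ 0.570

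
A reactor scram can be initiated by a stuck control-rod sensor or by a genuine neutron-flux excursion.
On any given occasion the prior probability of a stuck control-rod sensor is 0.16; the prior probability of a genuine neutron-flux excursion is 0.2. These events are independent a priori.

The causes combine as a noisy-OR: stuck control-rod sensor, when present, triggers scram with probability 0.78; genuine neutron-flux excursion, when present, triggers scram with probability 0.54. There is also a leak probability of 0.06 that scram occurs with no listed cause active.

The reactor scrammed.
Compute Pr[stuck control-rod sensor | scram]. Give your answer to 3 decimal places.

Pr[stuck control-rod sensor | scram] ≈ 0.490

Under noisy-OR, P(scram | causes) = 1 − (1−0.06)·∏(1−qᵢ) over the active causes.
Sum P(scram|·) weighted by the priors over the 4 (stuck control-rod sensor, genuine neutron-flux excursion) configurations:
  P(scram) = 0.06·0.84·0.8 + 0.5676·0.84·0.2 + 0.7932·0.16·0.8 + 0.904872·0.16·0.2
        = 0.040320 + 0.095357 + 0.101530 + 0.028956 = 0.266163
Configurations with stuck control-rod sensor contribute 0.130486, so
  P(stuck control-rod sensor | scram) = 0.130486 / 0.266163 ≈ 0.490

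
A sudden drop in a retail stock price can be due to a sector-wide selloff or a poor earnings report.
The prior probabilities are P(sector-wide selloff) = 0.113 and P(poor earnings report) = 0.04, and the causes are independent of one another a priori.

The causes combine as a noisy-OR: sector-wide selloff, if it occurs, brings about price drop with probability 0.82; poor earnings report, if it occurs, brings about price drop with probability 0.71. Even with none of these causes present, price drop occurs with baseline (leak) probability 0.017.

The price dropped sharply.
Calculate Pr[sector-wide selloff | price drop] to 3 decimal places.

Under noisy-OR, P(price drop | causes) = 1 − (1−0.017)·∏(1−qᵢ) over the active causes.
By total probability over the 4 (sector-wide selloff, poor earnings report) configurations:
  P(price drop) = 0.017·0.887·0.96 + 0.71493·0.887·0.04 + 0.82306·0.113·0.96 + 0.948687·0.113·0.04
        = 0.014476 + 0.025366 + 0.089286 + 0.004288 = 0.133416
Keeping only the sector-wide selloff-present terms gives 0.093574, so
  P(sector-wide selloff | price drop) = 0.093574 / 0.133416 ≈ 0.701

Pr[sector-wide selloff | price drop] ≈ 0.701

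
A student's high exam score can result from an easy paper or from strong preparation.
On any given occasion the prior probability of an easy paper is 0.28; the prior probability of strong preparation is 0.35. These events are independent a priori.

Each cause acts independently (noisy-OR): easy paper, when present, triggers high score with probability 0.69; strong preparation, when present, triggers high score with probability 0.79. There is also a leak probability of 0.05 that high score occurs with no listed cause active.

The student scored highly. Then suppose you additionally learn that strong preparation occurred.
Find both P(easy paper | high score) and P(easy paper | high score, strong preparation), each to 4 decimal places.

Under noisy-OR, P(high score | causes) = 1 − (1−0.05)·∏(1−qᵢ) over the active causes.
P(high score) = 0.05×0.72×0.65 + 0.8005×0.72×0.35 + 0.7055×0.28×0.65 + 0.938155×0.28×0.35 = 0.023400 + 0.201726 + 0.128401 + 0.091939 = 0.445466
Restricting to configurations with easy paper present: 0.128401 + 0.091939 = 0.220340.
P(easy paper | high score) = 0.220340 / 0.445466 ≈ 0.4946

Now condition on the additional information:
Sum P(high score|·) weighted by the priors over both values of easy paper:
  P(high score | strong preparation) = 0.8005*0.72 + 0.938155*0.28
        = 0.576360 + 0.262683 = 0.839043
Configurations with easy paper contribute 0.262683, so
  P(easy paper | high score, strong preparation) = 0.262683 / 0.839043 ≈ 0.3131

P(easy paper | high score) ≈ 0.4946; P(easy paper | high score, strong preparation) ≈ 0.3131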